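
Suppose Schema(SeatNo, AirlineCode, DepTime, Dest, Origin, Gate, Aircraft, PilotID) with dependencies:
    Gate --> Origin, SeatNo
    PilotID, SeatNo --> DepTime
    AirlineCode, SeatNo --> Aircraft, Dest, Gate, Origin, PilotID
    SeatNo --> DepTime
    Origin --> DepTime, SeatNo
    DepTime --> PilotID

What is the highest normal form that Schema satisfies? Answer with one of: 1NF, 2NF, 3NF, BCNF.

1NF

Candidate keys: {AirlineCode, Gate}, {AirlineCode, Origin}, {AirlineCode, SeatNo}. Prime attributes: {AirlineCode, Gate, Origin, SeatNo}.
Gate --> Origin, SeatNo breaks BCNF: {Gate}⁺ = {DepTime, Gate, Origin, PilotID, SeatNo}, so {Gate} is not a superkey.
Because {DepTime} is non-prime and the left side of PilotID, SeatNo --> DepTime is not a superkey, the relation is not in 3NF.
Since {Gate} ⊂ {AirlineCode, Gate} and {Gate}⁺ ⊇ {DepTime, PilotID} with {DepTime, PilotID} non-prime, there is a partial dependency; 2NF fails.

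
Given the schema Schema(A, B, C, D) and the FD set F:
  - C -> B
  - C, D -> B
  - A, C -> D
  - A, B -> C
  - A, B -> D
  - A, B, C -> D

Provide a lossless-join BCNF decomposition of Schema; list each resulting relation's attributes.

{A, C, D}; {B, C}

Candidate keys of the original relation: {A, B}, {A, C}.
{A, B, C, D}: {C} determines {B, C} here but is not a superkey — split on C -> B, giving {B, C} and {A, C, D}.
{B, C} is in BCNF.
{A, C, D} is in BCNF.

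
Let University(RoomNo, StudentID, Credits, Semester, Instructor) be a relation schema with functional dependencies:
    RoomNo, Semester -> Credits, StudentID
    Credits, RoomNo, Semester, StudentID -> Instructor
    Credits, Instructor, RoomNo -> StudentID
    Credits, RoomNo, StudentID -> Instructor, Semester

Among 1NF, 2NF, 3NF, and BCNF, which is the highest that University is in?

BCNF

Candidate keys: {Credits, Instructor, RoomNo}, {Credits, RoomNo, StudentID}, {RoomNo, Semester}. Prime attributes: {Credits, Instructor, RoomNo, Semester, StudentID}.
Every FD has a superkey on the left, so the relation is in BCNF.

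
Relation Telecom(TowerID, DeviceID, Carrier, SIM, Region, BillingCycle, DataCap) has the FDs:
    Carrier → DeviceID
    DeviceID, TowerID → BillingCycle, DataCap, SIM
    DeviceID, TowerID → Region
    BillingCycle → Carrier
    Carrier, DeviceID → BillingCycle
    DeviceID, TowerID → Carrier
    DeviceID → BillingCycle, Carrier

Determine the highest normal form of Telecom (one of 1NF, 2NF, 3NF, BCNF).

Candidate keys: {BillingCycle, TowerID}, {Carrier, TowerID}, {DeviceID, TowerID}. Prime attributes: {BillingCycle, Carrier, DeviceID, TowerID}.
Carrier → DeviceID: {Carrier}⁺ = {BillingCycle, Carrier, DeviceID}, which is not all of the attributes, so the left side is not a superkey — BCNF is violated.
Since {DeviceID} ⊆ prime attributes and every other non-superkey FD also has a prime right side, the schema is in 3NF.

3NF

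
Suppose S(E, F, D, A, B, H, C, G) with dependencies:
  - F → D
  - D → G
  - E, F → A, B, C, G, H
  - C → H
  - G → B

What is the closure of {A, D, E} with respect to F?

{A, B, D, E, G}

Start with {A, D, E}.
D → G applies; add {G} → now {A, D, E, G}.
G → B applies; add {B} → now {A, B, D, E, G}.
No further FD applies.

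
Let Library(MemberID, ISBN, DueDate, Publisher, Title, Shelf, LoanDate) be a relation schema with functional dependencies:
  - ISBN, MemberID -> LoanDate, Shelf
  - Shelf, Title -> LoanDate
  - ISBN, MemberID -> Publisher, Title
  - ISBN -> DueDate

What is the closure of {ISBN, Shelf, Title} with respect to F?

Start with {ISBN, Shelf, Title}.
Shelf, Title -> LoanDate applies; add {LoanDate} → now {ISBN, LoanDate, Shelf, Title}.
ISBN -> DueDate applies; add {DueDate} → now {DueDate, ISBN, LoanDate, Shelf, Title}.
No further FD applies.

{DueDate, ISBN, LoanDate, Shelf, Title}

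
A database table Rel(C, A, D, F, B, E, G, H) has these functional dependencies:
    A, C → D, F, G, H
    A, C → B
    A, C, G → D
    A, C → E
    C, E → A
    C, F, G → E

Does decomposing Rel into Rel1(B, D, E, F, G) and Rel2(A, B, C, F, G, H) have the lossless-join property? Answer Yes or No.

Common attributes: {B, F, G}; their closure is {B, F, G}.
Rel1 ⊄ {B, F, G} and Rel2 ⊄ {B, F, G}, so the split is lossy.

No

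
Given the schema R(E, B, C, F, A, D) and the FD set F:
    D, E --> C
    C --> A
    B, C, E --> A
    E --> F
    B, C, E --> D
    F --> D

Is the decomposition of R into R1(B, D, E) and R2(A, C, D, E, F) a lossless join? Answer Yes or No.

Yes

The shared attributes are {D, E} and {D, E}⁺ = {A, C, D, E, F}.
This includes all of R2, so the common attributes are a superkey of R2 — the join is lossless.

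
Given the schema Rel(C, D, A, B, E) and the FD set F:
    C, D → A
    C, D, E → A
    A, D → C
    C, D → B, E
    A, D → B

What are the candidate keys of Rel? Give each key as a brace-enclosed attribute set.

No FD produces {D}, so it must be in every candidate key.
{A, D}⁺ = {A, B, C, D, E} — all of the relation — so {A, D} is a candidate key.
{C, D}⁺ = {A, B, C, D, E} — all of the relation — so {C, D} is a candidate key.
No proper subset of any of these is a key, and no other minimal superkey exists.

{A, D}, {C, D}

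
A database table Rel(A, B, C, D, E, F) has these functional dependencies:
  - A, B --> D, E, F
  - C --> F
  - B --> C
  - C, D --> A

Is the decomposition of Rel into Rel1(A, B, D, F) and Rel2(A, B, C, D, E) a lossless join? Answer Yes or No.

The shared attributes are {A, B, D} and {A, B, D}⁺ = {A, B, C, D, E, F}.
This includes all of Rel1, so the common attributes are a superkey of Rel1 — the join is lossless.

Yes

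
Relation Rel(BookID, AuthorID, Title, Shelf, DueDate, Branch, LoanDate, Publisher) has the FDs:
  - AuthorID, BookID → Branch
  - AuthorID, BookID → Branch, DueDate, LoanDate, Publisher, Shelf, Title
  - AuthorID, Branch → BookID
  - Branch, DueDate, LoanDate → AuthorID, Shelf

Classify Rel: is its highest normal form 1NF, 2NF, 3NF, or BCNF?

BCNF

Candidate keys: {AuthorID, BookID}, {AuthorID, Branch}, {Branch, DueDate, LoanDate}. Prime attributes: {AuthorID, BookID, Branch, DueDate, LoanDate}.
Each dependency's left side is a superkey — BCNF holds.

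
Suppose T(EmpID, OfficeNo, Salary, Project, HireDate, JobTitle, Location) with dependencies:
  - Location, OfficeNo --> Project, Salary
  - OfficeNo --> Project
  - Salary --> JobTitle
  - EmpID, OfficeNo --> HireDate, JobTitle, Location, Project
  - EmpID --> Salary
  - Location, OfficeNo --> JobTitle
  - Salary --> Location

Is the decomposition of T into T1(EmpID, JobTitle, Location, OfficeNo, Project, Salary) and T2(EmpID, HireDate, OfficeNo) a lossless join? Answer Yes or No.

T1 ∩ T2 = {EmpID, OfficeNo}; its closure under F is {EmpID, HireDate, JobTitle, Location, OfficeNo, Project, Salary}.
Since T1 ⊆ {EmpID, HireDate, JobTitle, Location, OfficeNo, Project, Salary}, the intersection is a superkey of T1; the decomposition is lossless.

Yes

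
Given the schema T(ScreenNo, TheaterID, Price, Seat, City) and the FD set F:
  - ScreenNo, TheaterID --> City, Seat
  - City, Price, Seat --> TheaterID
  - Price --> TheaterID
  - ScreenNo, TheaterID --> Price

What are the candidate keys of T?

{Price, ScreenNo}, {ScreenNo, TheaterID}

Attributes never on any right-hand side: {ScreenNo} — every candidate key must contain it.
{Price, ScreenNo}⁺ = {City, Price, ScreenNo, Seat, TheaterID} — all of the relation — so {Price, ScreenNo} is a candidate key.
{ScreenNo, TheaterID}⁺ = {City, Price, ScreenNo, Seat, TheaterID} — all of the relation — so {ScreenNo, TheaterID} is a candidate key.
No proper subset of any of these is a key, and no other minimal superkey exists.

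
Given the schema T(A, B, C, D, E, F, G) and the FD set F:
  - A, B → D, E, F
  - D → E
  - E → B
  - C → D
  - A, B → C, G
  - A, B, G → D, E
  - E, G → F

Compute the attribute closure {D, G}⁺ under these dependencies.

Start with {D, G}.
D → E applies; add {E} → now {D, E, G}.
E → B applies; add {B} → now {B, D, E, G}.
E, G → F applies; add {F} → now {B, D, E, F, G}.
No further FD applies.

{B, D, E, F, G}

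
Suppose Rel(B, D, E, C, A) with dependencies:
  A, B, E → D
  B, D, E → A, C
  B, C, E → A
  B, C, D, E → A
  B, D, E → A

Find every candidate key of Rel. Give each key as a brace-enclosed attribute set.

{B, E} never appear on the right of any FD, so every key must include all of them.
{A, B, E}⁺ = {A, B, C, D, E}, which is every attribute, so {A, B, E} is a candidate key.
{B, C, E}⁺ = {A, B, C, D, E}, which is every attribute, so {B, C, E} is a candidate key.
{B, D, E}⁺ = {A, B, C, D, E}, which is every attribute, so {B, D, E} is a candidate key.
No proper subset of any of these is a key, and no other minimal superkey exists.

{A, B, E}, {B, C, E}, {B, D, E}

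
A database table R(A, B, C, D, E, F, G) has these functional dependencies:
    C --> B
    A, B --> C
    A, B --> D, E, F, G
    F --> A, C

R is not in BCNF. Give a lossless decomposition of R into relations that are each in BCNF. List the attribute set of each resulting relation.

{A, C, D, E, F, G}; {B, C}

Candidate keys of the original relation: {A, B}, {A, C}, {F}.
Within {A, B, C, D, E, F, G}: {C}⁺ ∩ {A, B, C, D, E, F, G} = {B, C}, not the whole set, so C --> B violates BCNF; decompose into {B, C} and {A, C, D, E, F, G}.
{B, C} has no BCNF violation.
{A, C, D, E, F, G} has no BCNF violation.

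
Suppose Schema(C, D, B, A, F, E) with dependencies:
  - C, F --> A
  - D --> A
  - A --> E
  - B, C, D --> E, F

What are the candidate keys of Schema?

{B, C, D} never appear on the right of any FD, so every key must include all of them.
{B, C, D}⁺ = {A, B, C, D, E, F}, which is every attribute, so {B, C, D} is a candidate key.
Every other attribute set either contains this one or has a smaller closure.

{B, C, D}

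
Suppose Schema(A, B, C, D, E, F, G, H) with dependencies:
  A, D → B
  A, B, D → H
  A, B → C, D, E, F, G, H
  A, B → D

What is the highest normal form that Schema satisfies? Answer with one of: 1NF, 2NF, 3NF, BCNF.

Candidate keys: {A, B}, {A, D}. Prime attributes: {A, B, D}.
The left-hand side of every FD is a superkey, so BCNF is satisfied.

BCNF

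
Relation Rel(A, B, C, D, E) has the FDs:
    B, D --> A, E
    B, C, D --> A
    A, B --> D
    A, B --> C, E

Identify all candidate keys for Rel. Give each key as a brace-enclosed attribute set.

{A, B}, {B, D}

{B} never appears on the right of any FD, so every key must include it.
Closure of {A, B} is {A, B, C, D, E}, the whole schema; {A, B} is a candidate key.
Closure of {B, D} is {A, B, C, D, E}, the whole schema; {B, D} is a candidate key.
Any other superkey properly contains one of these, so there are no further candidate keys.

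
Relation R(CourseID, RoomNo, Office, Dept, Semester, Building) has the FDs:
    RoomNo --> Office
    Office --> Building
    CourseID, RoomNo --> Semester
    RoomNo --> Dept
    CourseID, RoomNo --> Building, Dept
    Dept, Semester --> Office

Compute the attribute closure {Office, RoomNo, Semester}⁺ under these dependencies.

Start with {Office, RoomNo, Semester}.
Office --> Building applies; add {Building} → now {Building, Office, RoomNo, Semester}.
RoomNo --> Dept applies; add {Dept} → now {Building, Dept, Office, RoomNo, Semester}.
No further FD applies.

{Building, Dept, Office, RoomNo, Semester}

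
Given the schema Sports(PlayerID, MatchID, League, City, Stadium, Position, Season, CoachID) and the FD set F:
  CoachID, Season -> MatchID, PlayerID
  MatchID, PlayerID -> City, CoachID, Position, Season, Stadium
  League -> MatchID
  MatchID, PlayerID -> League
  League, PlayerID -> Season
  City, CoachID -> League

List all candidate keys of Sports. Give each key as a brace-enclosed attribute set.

{CoachID, Season}⁺ = {City, CoachID, League, MatchID, PlayerID, Position, Season, Stadium} — all of the relation — so {CoachID, Season} is a candidate key.
{League, PlayerID}⁺ = {City, CoachID, League, MatchID, PlayerID, Position, Season, Stadium} — all of the relation — so {League, PlayerID} is a candidate key.
{MatchID, PlayerID}⁺ = {City, CoachID, League, MatchID, PlayerID, Position, Season, Stadium} — all of the relation — so {MatchID, PlayerID} is a candidate key.
{City, CoachID, PlayerID}⁺ = {City, CoachID, League, MatchID, PlayerID, Position, Season, Stadium} — all of the relation — so {City, CoachID, PlayerID} is a candidate key.
These are minimal and exhaustive — every other superkey contains one of them.

{City, CoachID, PlayerID}, {CoachID, Season}, {League, PlayerID}, {MatchID, PlayerID}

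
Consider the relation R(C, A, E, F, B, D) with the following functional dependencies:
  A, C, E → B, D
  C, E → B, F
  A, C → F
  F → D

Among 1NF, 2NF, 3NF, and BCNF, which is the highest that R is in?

Candidate key: {A, C, E}. Prime attributes: {A, C, E}.
C, E → B, F breaks BCNF: {C, E}⁺ = {B, C, D, E, F}, so {C, E} is not a superkey.
C, E → B, F determines the non-prime attributes {B, F} from a non-superkey — 3NF is violated.
Since {A, C} ⊂ {A, C, E} and {A, C}⁺ ⊇ {D, F} with {D, F} non-prime, there is a partial dependency; 2NF fails.

1NF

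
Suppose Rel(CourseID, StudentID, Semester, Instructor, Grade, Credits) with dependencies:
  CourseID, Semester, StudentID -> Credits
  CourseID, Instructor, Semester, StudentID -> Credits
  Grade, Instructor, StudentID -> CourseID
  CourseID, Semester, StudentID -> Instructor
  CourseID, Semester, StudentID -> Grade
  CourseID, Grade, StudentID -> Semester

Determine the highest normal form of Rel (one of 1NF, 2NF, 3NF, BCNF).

Candidate keys: {CourseID, Grade, StudentID}, {CourseID, Semester, StudentID}, {Grade, Instructor, StudentID}. Prime attributes: {CourseID, Grade, Instructor, Semester, StudentID}.
Each dependency's left side is a superkey — BCNF holds.

BCNF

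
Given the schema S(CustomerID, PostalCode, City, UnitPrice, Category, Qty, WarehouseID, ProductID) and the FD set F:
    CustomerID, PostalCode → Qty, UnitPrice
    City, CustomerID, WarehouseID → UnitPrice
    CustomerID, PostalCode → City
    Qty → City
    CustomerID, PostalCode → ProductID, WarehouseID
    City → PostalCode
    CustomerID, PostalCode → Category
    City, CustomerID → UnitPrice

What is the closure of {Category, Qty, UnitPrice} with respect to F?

Start with {Category, Qty, UnitPrice}.
Qty → City applies; add {City} → now {Category, City, Qty, UnitPrice}.
City → PostalCode applies; add {PostalCode} → now {Category, City, PostalCode, Qty, UnitPrice}.
No further FD applies.

{Category, City, PostalCode, Qty, UnitPrice}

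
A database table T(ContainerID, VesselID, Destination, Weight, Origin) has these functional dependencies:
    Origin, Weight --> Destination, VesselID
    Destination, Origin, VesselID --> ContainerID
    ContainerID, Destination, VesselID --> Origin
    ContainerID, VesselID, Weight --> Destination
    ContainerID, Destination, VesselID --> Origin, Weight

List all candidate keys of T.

{Origin, Weight} is a candidate key since {Origin, Weight}⁺ = {ContainerID, Destination, Origin, VesselID, Weight} covers every attribute.
{ContainerID, Destination, VesselID} is a candidate key since {ContainerID, Destination, VesselID}⁺ = {ContainerID, Destination, Origin, VesselID, Weight} covers every attribute.
{ContainerID, VesselID, Weight} is a candidate key since {ContainerID, VesselID, Weight}⁺ = {ContainerID, Destination, Origin, VesselID, Weight} covers every attribute.
{Destination, Origin, VesselID} is a candidate key since {Destination, Origin, VesselID}⁺ = {ContainerID, Destination, Origin, VesselID, Weight} covers every attribute.
No proper subset of any of these is a key, and no other minimal superkey exists.

{ContainerID, Destination, VesselID}, {ContainerID, VesselID, Weight}, {Destination, Origin, VesselID}, {Origin, Weight}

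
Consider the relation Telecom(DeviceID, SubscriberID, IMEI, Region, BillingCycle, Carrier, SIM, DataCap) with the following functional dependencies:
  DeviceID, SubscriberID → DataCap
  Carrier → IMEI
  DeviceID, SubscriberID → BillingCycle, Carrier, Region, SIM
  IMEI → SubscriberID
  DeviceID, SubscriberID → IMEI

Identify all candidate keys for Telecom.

{Carrier, DeviceID}, {DeviceID, IMEI}, {DeviceID, SubscriberID}

Attributes never on any right-hand side: {DeviceID} — every candidate key must contain it.
Closure of {Carrier, DeviceID} is {BillingCycle, Carrier, DataCap, DeviceID, IMEI, Region, SIM, SubscriberID}, the whole schema; {Carrier, DeviceID} is a candidate key.
Closure of {DeviceID, IMEI} is {BillingCycle, Carrier, DataCap, DeviceID, IMEI, Region, SIM, SubscriberID}, the whole schema; {DeviceID, IMEI} is a candidate key.
Closure of {DeviceID, SubscriberID} is {BillingCycle, Carrier, DataCap, DeviceID, IMEI, Region, SIM, SubscriberID}, the whole schema; {DeviceID, SubscriberID} is a candidate key.
These are minimal and exhaustive — every other superkey contains one of them.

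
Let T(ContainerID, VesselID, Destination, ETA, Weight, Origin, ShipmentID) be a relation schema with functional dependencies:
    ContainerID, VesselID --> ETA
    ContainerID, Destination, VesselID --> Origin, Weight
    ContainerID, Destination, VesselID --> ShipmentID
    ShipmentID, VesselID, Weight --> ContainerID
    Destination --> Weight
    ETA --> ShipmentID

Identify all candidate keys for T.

{ContainerID, Destination, VesselID}, {Destination, ETA, VesselID}, {Destination, ShipmentID, VesselID}

No FD produces {Destination, VesselID}, so they must be in every candidate key.
Closure of {ContainerID, Destination, VesselID} is {ContainerID, Destination, ETA, Origin, ShipmentID, VesselID, Weight}, the whole schema; {ContainerID, Destination, VesselID} is a candidate key.
Closure of {Destination, ETA, VesselID} is {ContainerID, Destination, ETA, Origin, ShipmentID, VesselID, Weight}, the whole schema; {Destination, ETA, VesselID} is a candidate key.
Closure of {Destination, ShipmentID, VesselID} is {ContainerID, Destination, ETA, Origin, ShipmentID, VesselID, Weight}, the whole schema; {Destination, ShipmentID, VesselID} is a candidate key.
No proper subset of any of these is a key, and no other minimal superkey exists.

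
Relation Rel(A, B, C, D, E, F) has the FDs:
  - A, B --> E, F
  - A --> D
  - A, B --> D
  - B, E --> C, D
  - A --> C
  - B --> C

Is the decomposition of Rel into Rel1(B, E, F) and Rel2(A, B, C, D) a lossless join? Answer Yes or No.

The shared attributes are {B} and {B}⁺ = {B, C}.
The closure covers neither Rel1 nor Rel2 entirely; the join is not lossless.

No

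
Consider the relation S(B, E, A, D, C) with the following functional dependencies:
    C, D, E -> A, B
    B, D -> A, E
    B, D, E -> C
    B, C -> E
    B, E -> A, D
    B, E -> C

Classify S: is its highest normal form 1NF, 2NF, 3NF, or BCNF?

BCNF

Candidate keys: {B, C}, {B, D}, {B, E}, {C, D, E}. Prime attributes: {B, C, D, E}.
Every FD has a superkey on the left, so the relation is in BCNF.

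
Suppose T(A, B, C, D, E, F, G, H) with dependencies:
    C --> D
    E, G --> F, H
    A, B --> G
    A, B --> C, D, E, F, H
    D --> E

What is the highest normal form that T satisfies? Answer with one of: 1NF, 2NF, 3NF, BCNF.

Candidate key: {A, B}. Prime attributes: {A, B}.
C --> D: {C}⁺ = {C, D, E}, which is not all of the attributes, so the left side is not a superkey — BCNF is violated.
Because {D} is non-prime and the left side of C --> D is not a superkey, the relation is not in 3NF.
No non-prime attribute depends on a proper subset of any candidate key, so 2NF holds.

2NF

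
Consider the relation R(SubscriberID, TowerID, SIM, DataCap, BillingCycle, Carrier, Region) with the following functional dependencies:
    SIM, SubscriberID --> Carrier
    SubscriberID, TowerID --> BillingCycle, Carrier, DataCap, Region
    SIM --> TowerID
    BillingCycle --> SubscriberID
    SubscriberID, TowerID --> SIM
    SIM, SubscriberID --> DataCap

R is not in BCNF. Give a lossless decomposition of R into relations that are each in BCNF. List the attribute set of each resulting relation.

Candidate keys of the original relation: {BillingCycle, SIM}, {BillingCycle, TowerID}, {SIM, SubscriberID}, {SubscriberID, TowerID}.
Within {BillingCycle, Carrier, DataCap, Region, SIM, SubscriberID, TowerID}: {SIM}⁺ ∩ {BillingCycle, Carrier, DataCap, Region, SIM, SubscriberID, TowerID} = {SIM, TowerID}, not the whole set, so SIM --> TowerID violates BCNF; decompose into {SIM, TowerID} and {BillingCycle, Carrier, DataCap, Region, SIM, SubscriberID}.
{SIM, TowerID}: every determinant is a superkey — BCNF.
Within {BillingCycle, Carrier, DataCap, Region, SIM, SubscriberID}: {BillingCycle}⁺ ∩ {BillingCycle, Carrier, DataCap, Region, SIM, SubscriberID} = {BillingCycle, SubscriberID}, not the whole set, so BillingCycle --> SubscriberID violates BCNF; decompose into {BillingCycle, SubscriberID} and {BillingCycle, Carrier, DataCap, Region, SIM}.
{BillingCycle, SubscriberID}: every determinant is a superkey — BCNF.
{BillingCycle, Carrier, DataCap, Region, SIM}: every determinant is a superkey — BCNF.

{BillingCycle, Carrier, DataCap, Region, SIM}; {BillingCycle, SubscriberID}; {SIM, TowerID}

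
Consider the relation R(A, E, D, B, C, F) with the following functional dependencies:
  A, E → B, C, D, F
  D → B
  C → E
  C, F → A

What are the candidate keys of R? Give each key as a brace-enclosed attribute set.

{A, C}, {A, E}, {C, F}

Closure of {A, C} is {A, B, C, D, E, F}, the whole schema; {A, C} is a candidate key.
Closure of {A, E} is {A, B, C, D, E, F}, the whole schema; {A, E} is a candidate key.
Closure of {C, F} is {A, B, C, D, E, F}, the whole schema; {C, F} is a candidate key.
Any other superkey properly contains one of these, so there are no further candidate keys.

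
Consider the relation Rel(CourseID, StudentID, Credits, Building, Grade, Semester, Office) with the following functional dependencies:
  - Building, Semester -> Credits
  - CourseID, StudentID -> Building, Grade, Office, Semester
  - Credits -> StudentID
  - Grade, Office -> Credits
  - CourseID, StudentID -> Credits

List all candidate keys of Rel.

{Building, CourseID, Semester}, {CourseID, Credits}, {CourseID, Grade, Office}, {CourseID, StudentID}

Attributes never on any right-hand side: {CourseID} — every candidate key must contain it.
{CourseID, Credits}⁺ = {Building, CourseID, Credits, Grade, Office, Semester, StudentID}, which is every attribute, so {CourseID, Credits} is a candidate key.
{CourseID, StudentID}⁺ = {Building, CourseID, Credits, Grade, Office, Semester, StudentID}, which is every attribute, so {CourseID, StudentID} is a candidate key.
{Building, CourseID, Semester}⁺ = {Building, CourseID, Credits, Grade, Office, Semester, StudentID}, which is every attribute, so {Building, CourseID, Semester} is a candidate key.
{CourseID, Grade, Office}⁺ = {Building, CourseID, Credits, Grade, Office, Semester, StudentID}, which is every attribute, so {CourseID, Grade, Office} is a candidate key.
Any other superkey properly contains one of these, so there are no further candidate keys.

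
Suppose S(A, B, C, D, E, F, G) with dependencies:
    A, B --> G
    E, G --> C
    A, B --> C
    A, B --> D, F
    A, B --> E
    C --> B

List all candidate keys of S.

{A, B}, {A, C}, {A, E, G}

No FD produces {A}, so it must be in every candidate key.
{A, B}⁺ = {A, B, C, D, E, F, G}, which is every attribute, so {A, B} is a candidate key.
{A, C}⁺ = {A, B, C, D, E, F, G}, which is every attribute, so {A, C} is a candidate key.
{A, E, G}⁺ = {A, B, C, D, E, F, G}, which is every attribute, so {A, E, G} is a candidate key.
No proper subset of any of these is a key, and no other minimal superkey exists.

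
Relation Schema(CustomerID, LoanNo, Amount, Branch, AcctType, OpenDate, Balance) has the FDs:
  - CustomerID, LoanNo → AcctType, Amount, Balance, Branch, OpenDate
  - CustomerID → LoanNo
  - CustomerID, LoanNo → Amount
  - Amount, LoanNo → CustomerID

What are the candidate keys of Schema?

{Amount, LoanNo}, {CustomerID}

Closure of {CustomerID} is {AcctType, Amount, Balance, Branch, CustomerID, LoanNo, OpenDate}, the whole schema; {CustomerID} is a candidate key.
Closure of {Amount, LoanNo} is {AcctType, Amount, Balance, Branch, CustomerID, LoanNo, OpenDate}, the whole schema; {Amount, LoanNo} is a candidate key.
These are minimal and exhaustive — every other superkey contains one of them.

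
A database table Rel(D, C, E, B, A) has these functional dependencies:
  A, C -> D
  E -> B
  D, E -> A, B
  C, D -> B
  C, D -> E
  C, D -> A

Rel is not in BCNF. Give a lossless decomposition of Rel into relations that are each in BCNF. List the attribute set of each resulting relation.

Candidate keys of the original relation: {A, C}, {C, D}.
{A, B, C, D, E}: {E} determines {B, E} here but is not a superkey — split on E -> B, giving {B, E} and {A, C, D, E}.
{B, E}: every determinant is a superkey — BCNF.
{A, C, D, E}: {D, E} determines {A, D, E} here but is not a superkey — split on D, E -> A, giving {A, D, E} and {C, D, E}.
{A, D, E}: every determinant is a superkey — BCNF.
{C, D, E}: every determinant is a superkey — BCNF.

{A, D, E}; {B, E}; {C, D, E}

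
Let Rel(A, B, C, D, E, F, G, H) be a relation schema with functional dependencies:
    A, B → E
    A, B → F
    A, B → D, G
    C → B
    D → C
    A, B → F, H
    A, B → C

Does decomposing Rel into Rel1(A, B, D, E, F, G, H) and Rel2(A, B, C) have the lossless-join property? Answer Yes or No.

Yes

Common attributes: {A, B}; their closure is {A, B, C, D, E, F, G, H}.
Rel1 is contained in that closure, so Rel1 ∩ Rel2 → Rel1 holds and the join is lossless.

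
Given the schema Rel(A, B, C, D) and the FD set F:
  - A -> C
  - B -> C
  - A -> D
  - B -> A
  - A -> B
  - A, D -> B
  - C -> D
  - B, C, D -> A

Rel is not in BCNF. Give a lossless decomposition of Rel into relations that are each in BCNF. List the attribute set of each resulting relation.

Candidate keys of the original relation: {A}, {B}.
Within {A, B, C, D}: {C}⁺ ∩ {A, B, C, D} = {C, D}, not the whole set, so C -> D violates BCNF; decompose into {C, D} and {A, B, C}.
{C, D} is in BCNF.
{A, B, C} is in BCNF.

{A, B, C}; {C, D}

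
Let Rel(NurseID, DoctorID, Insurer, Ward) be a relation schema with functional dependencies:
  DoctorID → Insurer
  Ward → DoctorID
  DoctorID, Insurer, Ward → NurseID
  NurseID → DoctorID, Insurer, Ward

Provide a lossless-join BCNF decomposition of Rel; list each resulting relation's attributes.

{DoctorID, Insurer}; {DoctorID, NurseID, Ward}

Candidate keys of the original relation: {NurseID}, {Ward}.
{DoctorID, Insurer, NurseID, Ward}: {DoctorID} determines {DoctorID, Insurer} here but is not a superkey — split on DoctorID → Insurer, giving {DoctorID, Insurer} and {DoctorID, NurseID, Ward}.
{DoctorID, Insurer} has no BCNF violation.
{DoctorID, NurseID, Ward} has no BCNF violation.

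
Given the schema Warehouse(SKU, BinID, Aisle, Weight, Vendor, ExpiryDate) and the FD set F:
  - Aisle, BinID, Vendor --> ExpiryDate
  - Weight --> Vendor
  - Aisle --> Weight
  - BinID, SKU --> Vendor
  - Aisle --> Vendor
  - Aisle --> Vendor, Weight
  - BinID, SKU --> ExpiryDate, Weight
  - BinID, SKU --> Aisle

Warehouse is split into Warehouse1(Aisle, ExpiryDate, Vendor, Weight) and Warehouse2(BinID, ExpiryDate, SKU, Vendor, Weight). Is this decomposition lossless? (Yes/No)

No

Warehouse1 ∩ Warehouse2 = {ExpiryDate, Vendor, Weight}; its closure under F is {ExpiryDate, Vendor, Weight}.
Warehouse1 ⊄ {ExpiryDate, Vendor, Weight} and Warehouse2 ⊄ {ExpiryDate, Vendor, Weight}, so the split is lossy.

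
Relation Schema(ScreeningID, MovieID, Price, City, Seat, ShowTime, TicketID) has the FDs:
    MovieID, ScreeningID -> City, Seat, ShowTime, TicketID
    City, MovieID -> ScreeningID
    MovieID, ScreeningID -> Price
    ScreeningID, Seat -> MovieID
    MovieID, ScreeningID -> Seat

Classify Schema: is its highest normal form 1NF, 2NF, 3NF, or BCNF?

BCNF

Candidate keys: {City, MovieID}, {MovieID, ScreeningID}, {ScreeningID, Seat}. Prime attributes: {City, MovieID, ScreeningID, Seat}.
Each dependency's left side is a superkey — BCNF holds.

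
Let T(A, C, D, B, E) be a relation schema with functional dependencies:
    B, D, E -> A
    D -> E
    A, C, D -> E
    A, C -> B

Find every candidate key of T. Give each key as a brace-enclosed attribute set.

{A, C, D}, {B, C, D}

No FD produces {C, D}, so they must be in every candidate key.
{A, C, D}⁺ = {A, B, C, D, E}, which is every attribute, so {A, C, D} is a candidate key.
{B, C, D}⁺ = {A, B, C, D, E}, which is every attribute, so {B, C, D} is a candidate key.
These are minimal and exhaustive — every other superkey contains one of them.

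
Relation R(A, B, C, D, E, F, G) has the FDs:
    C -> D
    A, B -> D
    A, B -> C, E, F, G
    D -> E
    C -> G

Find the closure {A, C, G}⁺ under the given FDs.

Start with {A, C, G}.
C -> D applies; add {D} → now {A, C, D, G}.
D -> E applies; add {E} → now {A, C, D, E, G}.
No further FD applies.

{A, C, D, E, G}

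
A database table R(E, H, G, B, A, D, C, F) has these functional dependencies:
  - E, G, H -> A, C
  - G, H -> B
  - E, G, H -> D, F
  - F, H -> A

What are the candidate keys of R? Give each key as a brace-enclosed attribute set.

{E, G, H}

{E, G, H} never appear on the right of any FD, so every key must include all of them.
{E, G, H} is a candidate key since {E, G, H}⁺ = {A, B, C, D, E, F, G, H} covers every attribute.
No smaller or unrelated set reaches every attribute, so there are no other keys.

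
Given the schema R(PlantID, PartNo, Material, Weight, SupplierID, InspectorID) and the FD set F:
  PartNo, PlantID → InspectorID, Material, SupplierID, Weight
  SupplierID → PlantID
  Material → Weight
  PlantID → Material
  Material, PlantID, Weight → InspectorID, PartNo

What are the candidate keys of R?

{PlantID}, {SupplierID}

{PlantID}⁺ = {InspectorID, Material, PartNo, PlantID, SupplierID, Weight} — all of the relation — so {PlantID} is a candidate key.
{SupplierID}⁺ = {InspectorID, Material, PartNo, PlantID, SupplierID, Weight} — all of the relation — so {SupplierID} is a candidate key.
No proper subset of any of these is a key, and no other minimal superkey exists.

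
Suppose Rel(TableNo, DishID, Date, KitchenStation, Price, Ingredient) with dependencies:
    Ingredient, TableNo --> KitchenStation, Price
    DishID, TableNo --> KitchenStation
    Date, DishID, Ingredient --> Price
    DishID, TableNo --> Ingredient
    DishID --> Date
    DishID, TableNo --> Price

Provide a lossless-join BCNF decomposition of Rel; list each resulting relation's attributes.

Candidate key of the original relation: {DishID, TableNo}.
In {Date, DishID, Ingredient, KitchenStation, Price, TableNo}, {Ingredient, TableNo} is not a superkey ({Ingredient, TableNo}⁺ restricted to this set is {Ingredient, KitchenStation, Price, TableNo}), so split on Ingredient, TableNo --> KitchenStation, Price into {Ingredient, KitchenStation, Price, TableNo} and {Date, DishID, Ingredient, TableNo}.
{Ingredient, KitchenStation, Price, TableNo}: every determinant is a superkey — BCNF.
In {Date, DishID, Ingredient, TableNo}, {DishID} is not a superkey ({DishID}⁺ restricted to this set is {Date, DishID}), so split on DishID --> Date into {Date, DishID} and {DishID, Ingredient, TableNo}.
{Date, DishID}: every determinant is a superkey — BCNF.
{DishID, Ingredient, TableNo}: every determinant is a superkey — BCNF.

{Date, DishID}; {DishID, Ingredient, TableNo}; {Ingredient, KitchenStation, Price, TableNo}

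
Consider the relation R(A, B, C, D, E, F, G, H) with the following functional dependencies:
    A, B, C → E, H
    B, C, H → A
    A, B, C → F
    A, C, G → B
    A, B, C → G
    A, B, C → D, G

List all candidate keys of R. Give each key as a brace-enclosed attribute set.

{A, B, C}, {A, C, G}, {B, C, H}

Attributes never on any right-hand side: {C} — every candidate key must contain it.
{A, B, C}⁺ = {A, B, C, D, E, F, G, H}, which is every attribute, so {A, B, C} is a candidate key.
{A, C, G}⁺ = {A, B, C, D, E, F, G, H}, which is every attribute, so {A, C, G} is a candidate key.
{B, C, H}⁺ = {A, B, C, D, E, F, G, H}, which is every attribute, so {B, C, H} is a candidate key.
Any other superkey properly contains one of these, so there are no further candidate keys.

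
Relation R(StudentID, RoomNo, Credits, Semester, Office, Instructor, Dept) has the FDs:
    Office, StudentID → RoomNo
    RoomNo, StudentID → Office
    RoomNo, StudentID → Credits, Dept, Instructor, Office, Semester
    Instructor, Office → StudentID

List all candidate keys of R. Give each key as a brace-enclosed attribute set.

{Instructor, Office}, {Office, StudentID}, {RoomNo, StudentID}

{Instructor, Office} is a candidate key since {Instructor, Office}⁺ = {Credits, Dept, Instructor, Office, RoomNo, Semester, StudentID} covers every attribute.
{Office, StudentID} is a candidate key since {Office, StudentID}⁺ = {Credits, Dept, Instructor, Office, RoomNo, Semester, StudentID} covers every attribute.
{RoomNo, StudentID} is a candidate key since {RoomNo, StudentID}⁺ = {Credits, Dept, Instructor, Office, RoomNo, Semester, StudentID} covers every attribute.
Any other superkey properly contains one of these, so there are no further candidate keys.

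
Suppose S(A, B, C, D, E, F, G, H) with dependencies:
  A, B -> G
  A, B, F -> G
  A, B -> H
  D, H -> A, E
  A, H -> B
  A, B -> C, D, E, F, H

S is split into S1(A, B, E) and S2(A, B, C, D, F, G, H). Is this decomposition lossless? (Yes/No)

Yes

S1 ∩ S2 = {A, B}; its closure under F is {A, B, C, D, E, F, G, H}.
This includes all of S1, so the common attributes are a superkey of S1 — the join is lossless.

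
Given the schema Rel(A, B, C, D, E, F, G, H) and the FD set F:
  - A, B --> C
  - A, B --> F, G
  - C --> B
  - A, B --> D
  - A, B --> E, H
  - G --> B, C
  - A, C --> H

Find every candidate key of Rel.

{A} never appears on the right of any FD, so every key must include it.
Closure of {A, B} is {A, B, C, D, E, F, G, H}, the whole schema; {A, B} is a candidate key.
Closure of {A, C} is {A, B, C, D, E, F, G, H}, the whole schema; {A, C} is a candidate key.
Closure of {A, G} is {A, B, C, D, E, F, G, H}, the whole schema; {A, G} is a candidate key.
Any other superkey properly contains one of these, so there are no further candidate keys.

{A, B}, {A, C}, {A, G}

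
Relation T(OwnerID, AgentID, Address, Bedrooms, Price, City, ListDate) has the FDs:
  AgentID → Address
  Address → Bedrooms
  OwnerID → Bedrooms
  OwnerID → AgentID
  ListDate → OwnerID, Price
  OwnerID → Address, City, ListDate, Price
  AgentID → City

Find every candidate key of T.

{ListDate}, {OwnerID}

Closure of {ListDate} is {Address, AgentID, Bedrooms, City, ListDate, OwnerID, Price}, the whole schema; {ListDate} is a candidate key.
Closure of {OwnerID} is {Address, AgentID, Bedrooms, City, ListDate, OwnerID, Price}, the whole schema; {OwnerID} is a candidate key.
No proper subset of any of these is a key, and no other minimal superkey exists.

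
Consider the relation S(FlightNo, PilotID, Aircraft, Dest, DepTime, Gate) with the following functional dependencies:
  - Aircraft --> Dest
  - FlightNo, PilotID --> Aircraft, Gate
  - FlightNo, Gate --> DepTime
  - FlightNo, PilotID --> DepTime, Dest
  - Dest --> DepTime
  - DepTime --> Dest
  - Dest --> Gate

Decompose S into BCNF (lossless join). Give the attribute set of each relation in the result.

{Aircraft, Dest}; {Aircraft, FlightNo, PilotID}; {DepTime, Dest, Gate}

Candidate key of the original relation: {FlightNo, PilotID}.
Within {Aircraft, DepTime, Dest, FlightNo, Gate, PilotID}: {Aircraft}⁺ ∩ {Aircraft, DepTime, Dest, FlightNo, Gate, PilotID} = {Aircraft, DepTime, Dest, Gate}, not the whole set, so Aircraft --> DepTime, Dest, Gate violates BCNF; decompose into {Aircraft, DepTime, Dest, Gate} and {Aircraft, FlightNo, PilotID}.
Within {Aircraft, DepTime, Dest, Gate}: {Dest}⁺ ∩ {Aircraft, DepTime, Dest, Gate} = {DepTime, Dest, Gate}, not the whole set, so Dest --> DepTime, Gate violates BCNF; decompose into {DepTime, Dest, Gate} and {Aircraft, Dest}.
{DepTime, Dest, Gate} has no BCNF violation.
{Aircraft, Dest} has no BCNF violation.
{Aircraft, FlightNo, PilotID} has no BCNF violation.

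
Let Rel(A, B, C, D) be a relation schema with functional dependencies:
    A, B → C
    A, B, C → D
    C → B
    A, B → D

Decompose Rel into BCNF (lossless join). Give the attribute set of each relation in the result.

Candidate keys of the original relation: {A, B}, {A, C}.
Within {A, B, C, D}: {C}⁺ ∩ {A, B, C, D} = {B, C}, not the whole set, so C → B violates BCNF; decompose into {B, C} and {A, C, D}.
{B, C} has no BCNF violation.
{A, C, D} has no BCNF violation.

{A, C, D}; {B, C}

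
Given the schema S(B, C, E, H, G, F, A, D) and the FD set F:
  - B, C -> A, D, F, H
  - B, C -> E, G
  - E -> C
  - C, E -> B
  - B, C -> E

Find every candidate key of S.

{B, C}, {E}

Closure of {E} is {A, B, C, D, E, F, G, H}, the whole schema; {E} is a candidate key.
Closure of {B, C} is {A, B, C, D, E, F, G, H}, the whole schema; {B, C} is a candidate key.
No proper subset of any of these is a key, and no other minimal superkey exists.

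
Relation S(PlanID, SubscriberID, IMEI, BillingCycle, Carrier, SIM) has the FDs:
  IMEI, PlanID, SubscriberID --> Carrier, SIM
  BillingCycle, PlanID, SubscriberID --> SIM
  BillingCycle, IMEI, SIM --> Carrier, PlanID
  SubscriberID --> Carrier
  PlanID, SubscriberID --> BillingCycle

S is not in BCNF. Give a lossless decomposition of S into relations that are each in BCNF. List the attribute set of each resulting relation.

Candidate keys of the original relation: {BillingCycle, IMEI, SIM, SubscriberID}, {IMEI, PlanID, SubscriberID}.
{BillingCycle, Carrier, IMEI, PlanID, SIM, SubscriberID}: {BillingCycle, PlanID, SubscriberID} determines {BillingCycle, Carrier, PlanID, SIM, SubscriberID} here but is not a superkey — split on BillingCycle, PlanID, SubscriberID --> Carrier, SIM, giving {BillingCycle, Carrier, PlanID, SIM, SubscriberID} and {BillingCycle, IMEI, PlanID, SubscriberID}.
{BillingCycle, Carrier, PlanID, SIM, SubscriberID}: {SubscriberID} determines {Carrier, SubscriberID} here but is not a superkey — split on SubscriberID --> Carrier, giving {Carrier, SubscriberID} and {BillingCycle, PlanID, SIM, SubscriberID}.
{Carrier, SubscriberID}: every determinant is a superkey — BCNF.
{BillingCycle, PlanID, SIM, SubscriberID}: every determinant is a superkey — BCNF.
{BillingCycle, IMEI, PlanID, SubscriberID}: {PlanID, SubscriberID} determines {BillingCycle, PlanID, SubscriberID} here but is not a superkey — split on PlanID, SubscriberID --> BillingCycle, giving {BillingCycle, PlanID, SubscriberID} and {IMEI, PlanID, SubscriberID}.
{BillingCycle, PlanID, SubscriberID}: every determinant is a superkey — BCNF.
{IMEI, PlanID, SubscriberID}: every determinant is a superkey — BCNF.

{BillingCycle, PlanID, SIM, SubscriberID}; {Carrier, SubscriberID}; {IMEI, PlanID, SubscriberID}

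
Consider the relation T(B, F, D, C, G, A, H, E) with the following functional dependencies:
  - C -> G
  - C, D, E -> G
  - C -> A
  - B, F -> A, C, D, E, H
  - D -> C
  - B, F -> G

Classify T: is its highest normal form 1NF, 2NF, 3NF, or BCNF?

Candidate key: {B, F}. Prime attributes: {B, F}.
For C -> G we have {C}⁺ = {A, C, G}; {C} is not a superkey, so BCNF fails.
Because {G} is non-prime and the left side of C -> G is not a superkey, the relation is not in 3NF.
Checking every proper subset of each key, none determines a non-prime attribute — 2NF is satisfied.

2NF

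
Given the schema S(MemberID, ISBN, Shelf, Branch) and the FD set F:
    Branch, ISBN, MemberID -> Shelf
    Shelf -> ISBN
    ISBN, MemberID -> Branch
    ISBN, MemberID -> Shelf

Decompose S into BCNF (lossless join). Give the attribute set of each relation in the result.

Candidate keys of the original relation: {ISBN, MemberID}, {MemberID, Shelf}.
Within {Branch, ISBN, MemberID, Shelf}: {Shelf}⁺ ∩ {Branch, ISBN, MemberID, Shelf} = {ISBN, Shelf}, not the whole set, so Shelf -> ISBN violates BCNF; decompose into {ISBN, Shelf} and {Branch, MemberID, Shelf}.
{ISBN, Shelf}: every determinant is a superkey — BCNF.
{Branch, MemberID, Shelf}: every determinant is a superkey — BCNF.

{Branch, MemberID, Shelf}; {ISBN, Shelf}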